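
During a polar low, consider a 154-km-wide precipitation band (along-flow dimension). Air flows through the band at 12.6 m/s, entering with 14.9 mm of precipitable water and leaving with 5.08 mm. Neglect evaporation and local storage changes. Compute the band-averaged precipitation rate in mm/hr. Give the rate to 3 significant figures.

R ≈ 2.89 mm/hr

Column moisture flux per unit crosswind length is F = V × PW.
Inflow: F_in = 12.6 × 14.9 = 187.74 mm·m/s
Outflow: F_out = 12.6 × 5.08 = 64.008 mm·m/s
Steady-state rate R = (F_in − F_out)/L = (187.74 − 64.008) / 154000 m = 8.035e-04 mm/s.
R = 8.035e-04 × 3600 = 2.89 mm/hr.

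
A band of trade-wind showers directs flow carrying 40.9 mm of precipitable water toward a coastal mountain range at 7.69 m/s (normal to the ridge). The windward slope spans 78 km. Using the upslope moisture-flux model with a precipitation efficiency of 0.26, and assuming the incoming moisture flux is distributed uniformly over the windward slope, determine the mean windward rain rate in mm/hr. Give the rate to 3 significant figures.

R ≈ 3.77 mm/hr

Incoming column moisture flux per unit ridge length: F = V × PW = 7.69 × 40.9 = 314.521 mm·m/s.
Spread over the 78 km slope with efficiency ε = 0.26: R = ε·F/W = 0.26 × 314.521 / 78000 m = 1.048e-03 mm/s.
R = 1.048e-03 × 3600 = 3.77 mm/hr.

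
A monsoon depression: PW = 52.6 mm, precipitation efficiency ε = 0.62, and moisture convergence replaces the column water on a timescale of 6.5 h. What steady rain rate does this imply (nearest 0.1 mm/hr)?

Each overturning extracts ε × PW = 0.62 × 52.6 = 32.612 mm.
Rate = ε·PW / τ = 32.612 / 6.5 h = 5.0 mm/hr.

R ≈ 5.0 mm/hr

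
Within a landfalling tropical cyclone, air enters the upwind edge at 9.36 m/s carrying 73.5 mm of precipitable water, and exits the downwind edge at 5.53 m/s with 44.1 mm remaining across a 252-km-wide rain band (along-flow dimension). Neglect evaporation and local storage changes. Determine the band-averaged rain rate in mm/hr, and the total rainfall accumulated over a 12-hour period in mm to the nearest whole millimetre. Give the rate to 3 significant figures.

Column moisture flux per unit crosswind length is F = V × PW.
Inflow: F_in = 9.36 × 73.5 = 687.96 mm·m/s
Outflow: F_out = 5.53 × 44.1 = 243.873 mm·m/s
Steady-state rate R = (F_in − F_out)/L = (687.96 − 243.873) / 252000 m = 1.762e-03 mm/s.
R = 1.762e-03 × 3600 = 6.34 mm/hr.
Over 12 h: total = 6.34 × 12 = 76.08 ≈ 76 mm.

R ≈ 6.34 mm/hr; total ≈ 76 mm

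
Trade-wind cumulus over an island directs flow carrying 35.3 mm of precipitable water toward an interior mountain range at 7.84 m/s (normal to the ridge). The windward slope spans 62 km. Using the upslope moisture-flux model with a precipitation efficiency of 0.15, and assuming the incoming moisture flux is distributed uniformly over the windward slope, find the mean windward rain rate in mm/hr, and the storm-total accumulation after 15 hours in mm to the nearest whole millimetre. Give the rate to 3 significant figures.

R ≈ 2.41 mm/hr; total ≈ 36 mm

Incoming column moisture flux per unit ridge length: F = V × PW = 7.84 × 35.3 = 276.752 mm·m/s.
Spread over the 62 km slope with efficiency ε = 0.15: R = ε·F/W = 0.15 × 276.752 / 62000 m = 6.696e-04 mm/s.
R = 6.696e-04 × 3600 = 2.41 mm/hr.
Over 15 h: total = 2.41 × 15 = 36.15 ≈ 36 mm.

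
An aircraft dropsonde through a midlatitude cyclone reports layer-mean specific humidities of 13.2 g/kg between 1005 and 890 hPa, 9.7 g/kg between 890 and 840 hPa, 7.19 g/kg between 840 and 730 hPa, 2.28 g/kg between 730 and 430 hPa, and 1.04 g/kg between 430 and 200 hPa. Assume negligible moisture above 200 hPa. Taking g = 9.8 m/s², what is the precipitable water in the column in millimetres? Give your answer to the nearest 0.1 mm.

PW ≈ 37.9 mm

Precipitable water is the column-integrated vapour mass per unit area: PW = (1/g) Σ q̄ Δp, with q in kg/kg and Δp in Pa (1 kg/m² of water = 1 mm).
Layer 1005–890 hPa: Δp = 115 hPa = 11500 Pa, q̄ = 0.0132 kg/kg → 0.0132 × 11500 / 9.8 = 15.49 mm
Layer 890–840 hPa: Δp = 50 hPa = 5000 Pa, q̄ = 0.0097 kg/kg → 0.0097 × 5000 / 9.8 = 4.95 mm
Layer 840–730 hPa: Δp = 110 hPa = 11000 Pa, q̄ = 0.00719 kg/kg → 0.00719 × 11000 / 9.8 = 8.07 mm
Layer 730–430 hPa: Δp = 300 hPa = 30000 Pa, q̄ = 0.00228 kg/kg → 0.00228 × 30000 / 9.8 = 6.98 mm
Layer 430–200 hPa: Δp = 230 hPa = 23000 Pa, q̄ = 0.00104 kg/kg → 0.00104 × 23000 / 9.8 = 2.44 mm
PW = 15.49 + 4.95 + 8.07 + 6.98 + 2.44 = 37.93 ≈ 37.9 mm.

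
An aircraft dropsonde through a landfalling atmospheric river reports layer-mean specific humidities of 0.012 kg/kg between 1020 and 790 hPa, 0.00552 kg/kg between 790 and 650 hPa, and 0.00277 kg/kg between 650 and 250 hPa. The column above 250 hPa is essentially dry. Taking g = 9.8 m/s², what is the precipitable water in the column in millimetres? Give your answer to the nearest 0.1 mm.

PW ≈ 47.4 mm

Precipitable water is the column-integrated vapour mass per unit area: PW = (1/g) Σ q̄ Δp, with q in kg/kg and Δp in Pa (1 kg/m² of water = 1 mm).
Layer 1020–790 hPa: Δp = 230 hPa = 23000 Pa, q̄ = 0.012 kg/kg → 0.012 × 23000 / 9.8 = 28.16 mm
Layer 790–650 hPa: Δp = 140 hPa = 14000 Pa, q̄ = 0.00552 kg/kg → 0.00552 × 14000 / 9.8 = 7.89 mm
Layer 650–250 hPa: Δp = 400 hPa = 40000 Pa, q̄ = 0.00277 kg/kg → 0.00277 × 40000 / 9.8 = 11.31 mm
PW = 28.16 + 7.89 + 11.31 = 47.36 ≈ 47.4 mm.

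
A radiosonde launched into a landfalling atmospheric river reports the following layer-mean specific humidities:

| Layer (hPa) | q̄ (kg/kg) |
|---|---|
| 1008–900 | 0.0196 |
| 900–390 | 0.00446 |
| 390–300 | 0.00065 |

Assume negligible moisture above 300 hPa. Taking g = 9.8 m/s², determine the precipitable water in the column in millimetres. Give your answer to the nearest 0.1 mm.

Precipitable water is the column-integrated vapour mass per unit area: PW = (1/g) Σ q̄ Δp, with q in kg/kg and Δp in Pa (1 kg/m² of water = 1 mm).
Layer 1008–900 hPa: Δp = 108 hPa = 10800 Pa, q̄ = 0.0196 kg/kg → 0.0196 × 10800 / 9.8 = 21.60 mm
Layer 900–390 hPa: Δp = 510 hPa = 51000 Pa, q̄ = 0.00446 kg/kg → 0.00446 × 51000 / 9.8 = 23.21 mm
Layer 390–300 hPa: Δp = 90 hPa = 9000 Pa, q̄ = 0.00065 kg/kg → 0.00065 × 9000 / 9.8 = 0.60 mm
PW = 21.60 + 23.21 + 0.60 = 45.41 ≈ 45.4 mm.

PW ≈ 45.4 mm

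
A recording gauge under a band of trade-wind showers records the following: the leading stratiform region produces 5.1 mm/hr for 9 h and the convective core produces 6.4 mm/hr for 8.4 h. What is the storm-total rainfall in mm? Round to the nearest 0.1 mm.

total ≈ 99.7 mm

Total = Σ Rᵢ Δtᵢ = 5.1 × 9 + 6.4 × 8.4
      = 45.9 + 53.76 = 99.7 mm.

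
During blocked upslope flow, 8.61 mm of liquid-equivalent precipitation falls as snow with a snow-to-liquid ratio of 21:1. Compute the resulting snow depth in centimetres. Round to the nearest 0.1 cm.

Snow depth = liquid × ratio = 8.61 mm × 21 = 180.81 mm = 18.1 cm.

snow depth ≈ 18.1 cm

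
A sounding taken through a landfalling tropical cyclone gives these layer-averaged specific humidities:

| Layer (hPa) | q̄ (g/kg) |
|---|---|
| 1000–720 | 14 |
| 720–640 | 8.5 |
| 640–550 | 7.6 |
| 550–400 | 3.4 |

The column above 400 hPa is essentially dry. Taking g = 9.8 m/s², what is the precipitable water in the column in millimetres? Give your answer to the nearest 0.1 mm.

Precipitable water is the column-integrated vapour mass per unit area: PW = (1/g) Σ q̄ Δp, with q in kg/kg and Δp in Pa (1 kg/m² of water = 1 mm).
Layer 1000–720 hPa: Δp = 280 hPa = 28000 Pa, q̄ = 0.014 kg/kg → 0.014 × 28000 / 9.8 = 40.00 mm
Layer 720–640 hPa: Δp = 80 hPa = 8000 Pa, q̄ = 0.0085 kg/kg → 0.0085 × 8000 / 9.8 = 6.94 mm
Layer 640–550 hPa: Δp = 90 hPa = 9000 Pa, q̄ = 0.0076 kg/kg → 0.0076 × 9000 / 9.8 = 6.98 mm
Layer 550–400 hPa: Δp = 150 hPa = 15000 Pa, q̄ = 0.0034 kg/kg → 0.0034 × 15000 / 9.8 = 5.20 mm
PW = 40.00 + 6.94 + 6.98 + 5.20 = 59.12 ≈ 59.1 mm.

PW ≈ 59.1 mm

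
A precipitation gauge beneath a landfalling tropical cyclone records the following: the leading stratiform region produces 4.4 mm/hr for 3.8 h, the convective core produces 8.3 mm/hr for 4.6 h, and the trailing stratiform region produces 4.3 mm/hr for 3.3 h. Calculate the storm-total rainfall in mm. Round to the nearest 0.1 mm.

Total = Σ Rᵢ Δtᵢ = 4.4 × 3.8 + 8.3 × 4.6 + 4.3 × 3.3
      = 16.72 + 38.18 + 14.19 = 69.1 mm.

total ≈ 69.1 mm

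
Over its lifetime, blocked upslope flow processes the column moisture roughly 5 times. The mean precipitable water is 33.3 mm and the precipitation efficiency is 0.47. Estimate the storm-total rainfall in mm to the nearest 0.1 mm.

Each cycle deposits ε × PW = 0.47 × 33.3 = 15.651 mm.
Over 5 cycles: 5 × 15.651 = 78.3 mm.

rainfall ≈ 78.3 mm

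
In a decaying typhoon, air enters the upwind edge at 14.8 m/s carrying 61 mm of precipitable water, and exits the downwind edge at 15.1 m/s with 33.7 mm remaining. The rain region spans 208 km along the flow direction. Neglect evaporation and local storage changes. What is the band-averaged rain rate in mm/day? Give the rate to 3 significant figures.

Column moisture flux per unit crosswind length is F = V × PW.
Inflow: F_in = 14.8 × 61 = 902.8 mm·m/s
Outflow: F_out = 15.1 × 33.7 = 508.87 mm·m/s
Steady-state rate R = (F_in − F_out)/L = (902.8 − 508.87) / 208000 m = 1.894e-03 mm/s.
R = 1.894e-03 × 3600 × 24 = 164 mm/day.

R ≈ 164 mm/day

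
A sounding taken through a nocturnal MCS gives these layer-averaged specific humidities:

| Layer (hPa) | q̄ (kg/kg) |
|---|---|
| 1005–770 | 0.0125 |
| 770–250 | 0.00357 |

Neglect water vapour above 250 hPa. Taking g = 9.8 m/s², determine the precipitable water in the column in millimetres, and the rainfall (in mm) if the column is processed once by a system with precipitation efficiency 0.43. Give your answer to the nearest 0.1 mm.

Precipitable water is the column-integrated vapour mass per unit area: PW = (1/g) Σ q̄ Δp, with q in kg/kg and Δp in Pa (1 kg/m² of water = 1 mm).
Layer 1005–770 hPa: Δp = 235 hPa = 23500 Pa, q̄ = 0.0125 kg/kg → 0.0125 × 23500 / 9.8 = 29.97 mm
Layer 770–250 hPa: Δp = 520 hPa = 52000 Pa, q̄ = 0.00357 kg/kg → 0.00357 × 52000 / 9.8 = 18.94 mm
PW = 29.97 + 18.94 = 48.91 ≈ 48.9 mm.
Rainfall = ε × PW = 0.43 × 48.9 = 21.0 mm.

PW ≈ 48.9 mm; rainfall ≈ 21.0 mm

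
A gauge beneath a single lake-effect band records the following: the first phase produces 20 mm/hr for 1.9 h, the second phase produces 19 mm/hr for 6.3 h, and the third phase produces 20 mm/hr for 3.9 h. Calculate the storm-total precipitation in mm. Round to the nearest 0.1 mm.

total ≈ 235.7 mm

Total = Σ Rᵢ Δtᵢ = 20 × 1.9 + 19 × 6.3 + 20 × 3.9
      = 38 + 119.7 + 78 = 235.7 mm.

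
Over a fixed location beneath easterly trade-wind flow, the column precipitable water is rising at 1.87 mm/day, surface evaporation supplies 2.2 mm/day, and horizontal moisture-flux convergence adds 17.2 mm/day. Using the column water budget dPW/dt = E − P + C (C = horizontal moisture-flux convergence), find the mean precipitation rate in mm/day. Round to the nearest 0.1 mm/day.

P ≈ 17.5 mm/day

dPW/dt = +1.87 mm/day.
P = E + C − dPW/dt = 2.2 + (17.2) − (+1.87) = 17.5 mm/day.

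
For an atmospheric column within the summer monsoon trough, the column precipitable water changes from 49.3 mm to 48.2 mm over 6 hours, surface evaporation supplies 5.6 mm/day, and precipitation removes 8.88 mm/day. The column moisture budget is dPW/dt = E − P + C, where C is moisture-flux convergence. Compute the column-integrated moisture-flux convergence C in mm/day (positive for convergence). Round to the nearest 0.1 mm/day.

dPW/dt = (48.2 − 49.3) mm / (6/24 day) = -4.400 mm/day.
C = dPW/dt − E + P = (-4.400) − 5.6 + 8.88 = -1.1 mm/day.

C ≈ -1.1 mm/day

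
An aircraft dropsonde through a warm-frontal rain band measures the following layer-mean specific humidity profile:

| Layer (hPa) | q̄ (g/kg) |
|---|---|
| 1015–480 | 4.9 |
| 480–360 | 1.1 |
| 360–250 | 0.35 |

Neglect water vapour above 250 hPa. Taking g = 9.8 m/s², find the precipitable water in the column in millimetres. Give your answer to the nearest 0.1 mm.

Precipitable water is the column-integrated vapour mass per unit area: PW = (1/g) Σ q̄ Δp, with q in kg/kg and Δp in Pa (1 kg/m² of water = 1 mm).
Layer 1015–480 hPa: Δp = 535 hPa = 53500 Pa, q̄ = 0.0049 kg/kg → 0.0049 × 53500 / 9.8 = 26.75 mm
Layer 480–360 hPa: Δp = 120 hPa = 12000 Pa, q̄ = 0.0011 kg/kg → 0.0011 × 12000 / 9.8 = 1.35 mm
Layer 360–250 hPa: Δp = 110 hPa = 11000 Pa, q̄ = 0.00035 kg/kg → 0.00035 × 11000 / 9.8 = 0.39 mm
PW = 26.75 + 1.35 + 0.39 = 28.49 ≈ 28.5 mm.

PW ≈ 28.5 mm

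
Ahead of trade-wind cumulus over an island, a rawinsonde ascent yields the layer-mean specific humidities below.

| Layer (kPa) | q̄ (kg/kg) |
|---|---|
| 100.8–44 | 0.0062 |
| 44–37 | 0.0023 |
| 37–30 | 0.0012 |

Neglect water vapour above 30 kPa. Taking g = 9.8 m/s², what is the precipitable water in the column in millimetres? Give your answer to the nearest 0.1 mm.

PW ≈ 38.4 mm

Precipitable water is the column-integrated vapour mass per unit area: PW = (1/g) Σ q̄ Δp, with q in kg/kg and Δp in Pa (1 kg/m² of water = 1 mm).
Layer 100.8–44 kPa: Δp = 568 hPa = 56800 Pa, q̄ = 0.0062 kg/kg → 0.0062 × 56800 / 9.8 = 35.93 mm
Layer 44–37 kPa: Δp = 70 hPa = 7000 Pa, q̄ = 0.0023 kg/kg → 0.0023 × 7000 / 9.8 = 1.64 mm
Layer 37–30 kPa: Δp = 70 hPa = 7000 Pa, q̄ = 0.0012 kg/kg → 0.0012 × 7000 / 9.8 = 0.86 mm
PW = 35.93 + 1.64 + 0.86 = 38.43 ≈ 38.4 mm.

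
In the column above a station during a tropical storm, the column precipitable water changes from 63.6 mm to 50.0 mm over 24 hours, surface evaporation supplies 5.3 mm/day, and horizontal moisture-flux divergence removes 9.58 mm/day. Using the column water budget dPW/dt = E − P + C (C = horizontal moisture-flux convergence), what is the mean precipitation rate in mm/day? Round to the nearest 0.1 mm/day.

P ≈ 9.3 mm/day

dPW/dt = (50.0 − 63.6) mm / (24/24 day) = -13.600 mm/day.
P = E + C − dPW/dt = 5.3 + (-9.58) − (-13.600) = 9.3 mm/day.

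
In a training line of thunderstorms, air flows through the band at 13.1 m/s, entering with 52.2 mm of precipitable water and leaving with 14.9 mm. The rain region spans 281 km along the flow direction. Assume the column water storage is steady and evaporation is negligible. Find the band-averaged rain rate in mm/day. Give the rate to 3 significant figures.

Column moisture flux per unit crosswind length is F = V × PW.
Inflow: F_in = 13.1 × 52.2 = 683.82 mm·m/s
Outflow: F_out = 13.1 × 14.9 = 195.19 mm·m/s
Steady-state rate R = (F_in − F_out)/L = (683.82 − 195.19) / 281000 m = 1.739e-03 mm/s.
R = 1.739e-03 × 3600 × 24 = 150 mm/day.

R ≈ 150 mm/day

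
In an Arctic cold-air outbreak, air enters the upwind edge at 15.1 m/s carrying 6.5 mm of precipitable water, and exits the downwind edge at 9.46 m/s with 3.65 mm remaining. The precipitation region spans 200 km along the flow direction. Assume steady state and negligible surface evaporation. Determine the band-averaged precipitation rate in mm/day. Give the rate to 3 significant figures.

R ≈ 27.5 mm/day

Column moisture flux per unit crosswind length is F = V × PW.
Inflow: F_in = 15.1 × 6.5 = 98.15 mm·m/s
Outflow: F_out = 9.46 × 3.65 = 34.529 mm·m/s
Steady-state rate R = (F_in − F_out)/L = (98.15 − 34.529) / 200000 m = 3.181e-04 mm/s.
R = 3.181e-04 × 3600 × 24 = 27.5 mm/day.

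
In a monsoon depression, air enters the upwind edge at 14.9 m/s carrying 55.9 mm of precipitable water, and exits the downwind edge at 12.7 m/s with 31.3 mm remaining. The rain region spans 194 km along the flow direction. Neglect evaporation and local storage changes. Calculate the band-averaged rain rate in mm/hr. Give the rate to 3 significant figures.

Column moisture flux per unit crosswind length is F = V × PW.
Inflow: F_in = 14.9 × 55.9 = 832.91 mm·m/s
Outflow: F_out = 12.7 × 31.3 = 397.51 mm·m/s
Steady-state rate R = (F_in − F_out)/L = (832.91 − 397.51) / 194000 m = 2.244e-03 mm/s.
R = 2.244e-03 × 3600 = 8.08 mm/hr.

R ≈ 8.08 mm/hr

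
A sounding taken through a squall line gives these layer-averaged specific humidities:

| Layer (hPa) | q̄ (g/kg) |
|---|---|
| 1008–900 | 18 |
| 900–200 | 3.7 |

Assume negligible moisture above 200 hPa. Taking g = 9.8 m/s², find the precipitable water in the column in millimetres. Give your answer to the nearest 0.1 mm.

PW ≈ 46.3 mm

Precipitable water is the column-integrated vapour mass per unit area: PW = (1/g) Σ q̄ Δp, with q in kg/kg and Δp in Pa (1 kg/m² of water = 1 mm).
Layer 1008–900 hPa: Δp = 108 hPa = 10800 Pa, q̄ = 0.018 kg/kg → 0.018 × 10800 / 9.8 = 19.84 mm
Layer 900–200 hPa: Δp = 700 hPa = 70000 Pa, q̄ = 0.0037 kg/kg → 0.0037 × 70000 / 9.8 = 26.43 mm
PW = 19.84 + 26.43 = 46.27 ≈ 46.3 mm.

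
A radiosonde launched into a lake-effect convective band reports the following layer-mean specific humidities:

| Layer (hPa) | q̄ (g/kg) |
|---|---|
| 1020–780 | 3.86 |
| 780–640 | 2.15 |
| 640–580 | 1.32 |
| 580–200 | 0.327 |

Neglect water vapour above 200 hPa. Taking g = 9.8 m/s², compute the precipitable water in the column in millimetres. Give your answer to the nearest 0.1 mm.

PW ≈ 14.6 mm

Precipitable water is the column-integrated vapour mass per unit area: PW = (1/g) Σ q̄ Δp, with q in kg/kg and Δp in Pa (1 kg/m² of water = 1 mm).
Layer 1020–780 hPa: Δp = 240 hPa = 24000 Pa, q̄ = 0.00386 kg/kg → 0.00386 × 24000 / 9.8 = 9.45 mm
Layer 780–640 hPa: Δp = 140 hPa = 14000 Pa, q̄ = 0.00215 kg/kg → 0.00215 × 14000 / 9.8 = 3.07 mm
Layer 640–580 hPa: Δp = 60 hPa = 6000 Pa, q̄ = 0.00132 kg/kg → 0.00132 × 6000 / 9.8 = 0.81 mm
Layer 580–200 hPa: Δp = 380 hPa = 38000 Pa, q̄ = 0.000327 kg/kg → 0.000327 × 38000 / 9.8 = 1.27 mm
PW = 9.45 + 3.07 + 0.81 + 1.27 = 14.60 ≈ 14.6 mm.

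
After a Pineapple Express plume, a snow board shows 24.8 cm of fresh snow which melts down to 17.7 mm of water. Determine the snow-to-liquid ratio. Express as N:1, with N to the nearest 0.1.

Ratio = snow depth / SWE = 248 mm / 17.7 mm = 14.0, i.e. 14.0:1.

ratio ≈ 14.0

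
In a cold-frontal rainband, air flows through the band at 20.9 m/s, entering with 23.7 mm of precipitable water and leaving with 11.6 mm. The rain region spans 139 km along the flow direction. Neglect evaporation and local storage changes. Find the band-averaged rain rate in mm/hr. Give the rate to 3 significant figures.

R ≈ 6.55 mm/hr

Column moisture flux per unit crosswind length is F = V × PW.
Inflow: F_in = 20.9 × 23.7 = 495.33 mm·m/s
Outflow: F_out = 20.9 × 11.6 = 242.44 mm·m/s
Steady-state rate R = (F_in − F_out)/L = (495.33 − 242.44) / 139000 m = 1.819e-03 mm/s.
R = 1.819e-03 × 3600 = 6.55 mm/hr.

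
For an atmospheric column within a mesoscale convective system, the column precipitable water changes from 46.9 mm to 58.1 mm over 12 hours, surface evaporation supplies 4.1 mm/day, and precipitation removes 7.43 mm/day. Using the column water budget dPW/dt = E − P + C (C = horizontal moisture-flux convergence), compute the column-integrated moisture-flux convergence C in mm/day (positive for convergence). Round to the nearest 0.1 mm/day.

dPW/dt = (58.1 − 46.9) mm / (12/24 day) = +22.400 mm/day.
C = dPW/dt − E + P = (+22.400) − 4.1 + 7.43 = 25.7 mm/day.

C ≈ 25.7 mm/day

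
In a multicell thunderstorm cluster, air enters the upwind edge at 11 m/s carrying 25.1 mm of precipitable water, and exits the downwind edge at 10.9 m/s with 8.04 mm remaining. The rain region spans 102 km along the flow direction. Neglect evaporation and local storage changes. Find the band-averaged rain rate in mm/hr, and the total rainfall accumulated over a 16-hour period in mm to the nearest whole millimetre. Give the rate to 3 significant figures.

Column moisture flux per unit crosswind length is F = V × PW.
Inflow: F_in = 11 × 25.1 = 276.1 mm·m/s
Outflow: F_out = 10.9 × 8.04 = 87.636 mm·m/s
Steady-state rate R = (F_in − F_out)/L = (276.1 − 87.636) / 102000 m = 1.848e-03 mm/s.
R = 1.848e-03 × 3600 = 6.65 mm/hr.
Over 16 h: total = 6.65 × 16 = 106.4 ≈ 106 mm.

R ≈ 6.65 mm/hr; total ≈ 106 mm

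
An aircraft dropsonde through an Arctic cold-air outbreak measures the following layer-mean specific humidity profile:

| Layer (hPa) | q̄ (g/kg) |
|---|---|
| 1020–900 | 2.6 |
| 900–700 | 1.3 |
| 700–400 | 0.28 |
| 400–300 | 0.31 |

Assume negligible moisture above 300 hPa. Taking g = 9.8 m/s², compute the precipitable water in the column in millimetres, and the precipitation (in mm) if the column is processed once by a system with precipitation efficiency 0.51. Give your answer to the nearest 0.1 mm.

PW ≈ 7.0 mm; precipitation ≈ 3.6 mm

Precipitable water is the column-integrated vapour mass per unit area: PW = (1/g) Σ q̄ Δp, with q in kg/kg and Δp in Pa (1 kg/m² of water = 1 mm).
Layer 1020–900 hPa: Δp = 120 hPa = 12000 Pa, q̄ = 0.0026 kg/kg → 0.0026 × 12000 / 9.8 = 3.18 mm
Layer 900–700 hPa: Δp = 200 hPa = 20000 Pa, q̄ = 0.0013 kg/kg → 0.0013 × 20000 / 9.8 = 2.65 mm
Layer 700–400 hPa: Δp = 300 hPa = 30000 Pa, q̄ = 0.00028 kg/kg → 0.00028 × 30000 / 9.8 = 0.86 mm
Layer 400–300 hPa: Δp = 100 hPa = 10000 Pa, q̄ = 0.00031 kg/kg → 0.00031 × 10000 / 9.8 = 0.32 mm
PW = 3.18 + 2.65 + 0.86 + 0.32 = 7.01 ≈ 7.0 mm.
Precipitation = ε × PW = 0.51 × 7.0 = 3.6 mm.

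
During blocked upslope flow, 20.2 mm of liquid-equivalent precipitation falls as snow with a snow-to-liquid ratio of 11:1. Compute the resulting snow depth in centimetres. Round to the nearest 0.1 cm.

Snow depth = liquid × ratio = 20.2 mm × 11 = 222.2 mm = 22.2 cm.

snow depth ≈ 22.2 cm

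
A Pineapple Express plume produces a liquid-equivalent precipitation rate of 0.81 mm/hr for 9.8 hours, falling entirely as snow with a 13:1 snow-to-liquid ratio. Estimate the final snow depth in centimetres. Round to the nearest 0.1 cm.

snow depth ≈ 10.3 cm

Liquid-equivalent depth = 0.81 × 9.8 = 7.938 mm.
Snow depth = 7.938 mm × 13 = 103.194 mm = 10.3 cm.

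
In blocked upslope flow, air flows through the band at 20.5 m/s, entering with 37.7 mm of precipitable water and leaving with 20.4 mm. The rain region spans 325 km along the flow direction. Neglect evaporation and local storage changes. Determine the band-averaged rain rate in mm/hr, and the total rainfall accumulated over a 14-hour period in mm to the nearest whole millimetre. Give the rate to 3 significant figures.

R ≈ 3.93 mm/hr; total ≈ 55 mm

Column moisture flux per unit crosswind length is F = V × PW.
Inflow: F_in = 20.5 × 37.7 = 772.85 mm·m/s
Outflow: F_out = 20.5 × 20.4 = 418.2 mm·m/s
Steady-state rate R = (F_in − F_out)/L = (772.85 − 418.2) / 325000 m = 1.091e-03 mm/s.
R = 1.091e-03 × 3600 = 3.93 mm/hr.
Over 14 h: total = 3.93 × 14 = 55.02 ≈ 55 mm.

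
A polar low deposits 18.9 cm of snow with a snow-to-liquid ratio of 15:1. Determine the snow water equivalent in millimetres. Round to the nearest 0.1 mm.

SWE ≈ 12.6 mm

SWE = snow depth / ratio = 18.9 cm / 15 = 1.260 cm = 12.6 mm.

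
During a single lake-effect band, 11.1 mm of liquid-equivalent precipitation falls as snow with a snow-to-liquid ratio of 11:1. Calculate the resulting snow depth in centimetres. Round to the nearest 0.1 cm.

snow depth ≈ 12.2 cm

Snow depth = liquid × ratio = 11.1 mm × 11 = 122.1 mm = 12.2 cm.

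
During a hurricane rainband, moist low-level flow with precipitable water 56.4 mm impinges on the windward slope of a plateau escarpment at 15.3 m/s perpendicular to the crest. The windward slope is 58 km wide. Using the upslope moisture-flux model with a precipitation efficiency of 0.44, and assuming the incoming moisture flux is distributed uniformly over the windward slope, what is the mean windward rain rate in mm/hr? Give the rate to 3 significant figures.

Incoming column moisture flux per unit ridge length: F = V × PW = 15.3 × 56.4 = 862.92 mm·m/s.
Spread over the 58 km slope with efficiency ε = 0.44: R = ε·F/W = 0.44 × 862.92 / 58000 m = 6.546e-03 mm/s.
R = 6.546e-03 × 3600 = 23.6 mm/hr.

R ≈ 23.6 mm/hr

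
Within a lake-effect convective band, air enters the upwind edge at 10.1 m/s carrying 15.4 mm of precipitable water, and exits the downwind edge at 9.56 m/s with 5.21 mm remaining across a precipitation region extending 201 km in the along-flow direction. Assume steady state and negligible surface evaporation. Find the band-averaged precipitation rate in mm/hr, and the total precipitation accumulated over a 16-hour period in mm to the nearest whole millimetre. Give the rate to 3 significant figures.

R ≈ 1.89 mm/hr; total ≈ 30 mm

Column moisture flux per unit crosswind length is F = V × PW.
Inflow: F_in = 10.1 × 15.4 = 155.54 mm·m/s
Outflow: F_out = 9.56 × 5.21 = 49.8076 mm·m/s
Steady-state rate R = (F_in − F_out)/L = (155.54 − 49.8076) / 201000 m = 5.260e-04 mm/s.
R = 5.260e-04 × 3600 = 1.89 mm/hr.
Over 16 h: total = 1.89 × 16 = 30.24 ≈ 30 mm.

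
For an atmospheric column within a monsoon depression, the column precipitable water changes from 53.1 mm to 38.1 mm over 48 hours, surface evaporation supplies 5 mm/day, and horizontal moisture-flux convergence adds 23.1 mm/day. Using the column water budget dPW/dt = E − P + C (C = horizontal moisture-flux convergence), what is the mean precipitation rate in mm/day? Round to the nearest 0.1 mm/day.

P ≈ 35.6 mm/day

dPW/dt = (38.1 − 53.1) mm / (48/24 day) = -7.500 mm/day.
P = E + C − dPW/dt = 5 + (23.1) − (-7.500) = 35.6 mm/day.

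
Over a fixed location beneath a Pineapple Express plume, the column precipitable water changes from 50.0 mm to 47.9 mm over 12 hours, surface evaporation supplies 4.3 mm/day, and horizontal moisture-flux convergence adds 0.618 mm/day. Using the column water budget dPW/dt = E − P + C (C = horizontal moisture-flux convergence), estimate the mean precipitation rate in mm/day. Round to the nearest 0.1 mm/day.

dPW/dt = (47.9 − 50.0) mm / (12/24 day) = -4.200 mm/day.
P = E + C − dPW/dt = 4.3 + (0.618) − (-4.200) = 9.1 mm/day.

P ≈ 9.1 mm/day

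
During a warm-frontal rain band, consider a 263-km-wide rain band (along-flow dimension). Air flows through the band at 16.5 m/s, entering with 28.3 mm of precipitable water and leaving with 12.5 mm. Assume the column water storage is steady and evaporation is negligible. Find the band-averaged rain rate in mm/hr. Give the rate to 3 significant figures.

Column moisture flux per unit crosswind length is F = V × PW.
Inflow: F_in = 16.5 × 28.3 = 466.95 mm·m/s
Outflow: F_out = 16.5 × 12.5 = 206.25 mm·m/s
Steady-state rate R = (F_in − F_out)/L = (466.95 − 206.25) / 263000 m = 9.913e-04 mm/s.
R = 9.913e-04 × 3600 = 3.57 mm/hr.

R ≈ 3.57 mm/hr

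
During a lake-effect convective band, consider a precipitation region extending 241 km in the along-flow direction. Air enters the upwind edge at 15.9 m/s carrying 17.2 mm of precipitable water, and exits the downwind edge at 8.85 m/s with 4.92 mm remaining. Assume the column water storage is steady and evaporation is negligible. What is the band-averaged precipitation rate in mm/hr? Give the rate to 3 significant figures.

Column moisture flux per unit crosswind length is F = V × PW.
Inflow: F_in = 15.9 × 17.2 = 273.48 mm·m/s
Outflow: F_out = 8.85 × 4.92 = 43.542 mm·m/s
Steady-state rate R = (F_in − F_out)/L = (273.48 − 43.542) / 241000 m = 9.541e-04 mm/s.
R = 9.541e-04 × 3600 = 3.43 mm/hr.

R ≈ 3.43 mm/hr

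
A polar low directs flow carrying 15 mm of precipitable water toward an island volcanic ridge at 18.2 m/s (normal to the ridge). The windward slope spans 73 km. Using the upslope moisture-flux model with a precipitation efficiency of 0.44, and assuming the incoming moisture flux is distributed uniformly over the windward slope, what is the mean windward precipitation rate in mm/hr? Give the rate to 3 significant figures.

R ≈ 5.92 mm/hr

Incoming column moisture flux per unit ridge length: F = V × PW = 18.2 × 15 = 273 mm·m/s.
Spread over the 73 km slope with efficiency ε = 0.44: R = ε·F/W = 0.44 × 273 / 73000 m = 1.645e-03 mm/s.
R = 1.645e-03 × 3600 = 5.92 mm/hr.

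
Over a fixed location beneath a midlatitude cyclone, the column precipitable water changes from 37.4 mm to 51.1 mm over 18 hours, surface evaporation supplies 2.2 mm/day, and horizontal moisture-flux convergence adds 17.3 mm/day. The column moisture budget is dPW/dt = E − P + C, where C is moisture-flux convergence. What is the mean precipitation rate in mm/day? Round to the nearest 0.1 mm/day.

dPW/dt = (51.1 − 37.4) mm / (18/24 day) = +18.267 mm/day.
P = E + C − dPW/dt = 2.2 + (17.3) − (+18.267) = 1.2 mm/day.

P ≈ 1.2 mm/day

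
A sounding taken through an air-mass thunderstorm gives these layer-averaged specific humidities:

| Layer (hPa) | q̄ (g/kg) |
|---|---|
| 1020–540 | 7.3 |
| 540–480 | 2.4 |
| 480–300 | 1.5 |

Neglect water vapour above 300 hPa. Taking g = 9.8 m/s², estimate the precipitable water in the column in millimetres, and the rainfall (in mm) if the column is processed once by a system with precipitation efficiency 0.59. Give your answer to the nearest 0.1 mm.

PW ≈ 40.0 mm; rainfall ≈ 23.6 mm

Precipitable water is the column-integrated vapour mass per unit area: PW = (1/g) Σ q̄ Δp, with q in kg/kg and Δp in Pa (1 kg/m² of water = 1 mm).
Layer 1020–540 hPa: Δp = 480 hPa = 48000 Pa, q̄ = 0.0073 kg/kg → 0.0073 × 48000 / 9.8 = 35.76 mm
Layer 540–480 hPa: Δp = 60 hPa = 6000 Pa, q̄ = 0.0024 kg/kg → 0.0024 × 6000 / 9.8 = 1.47 mm
Layer 480–300 hPa: Δp = 180 hPa = 18000 Pa, q̄ = 0.0015 kg/kg → 0.0015 × 18000 / 9.8 = 2.76 mm
PW = 35.76 + 1.47 + 2.76 = 39.99 ≈ 40.0 mm.
Rainfall = ε × PW = 0.59 × 40.0 = 23.6 mm.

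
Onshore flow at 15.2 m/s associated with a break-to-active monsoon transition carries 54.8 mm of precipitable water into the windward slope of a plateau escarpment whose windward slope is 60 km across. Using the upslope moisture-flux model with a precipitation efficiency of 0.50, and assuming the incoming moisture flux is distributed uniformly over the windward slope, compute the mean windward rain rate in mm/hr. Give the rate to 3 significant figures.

R ≈ 25.0 mm/hr

Incoming column moisture flux per unit ridge length: F = V × PW = 15.2 × 54.8 = 832.96 mm·m/s.
Spread over the 60 km slope with efficiency ε = 0.50: R = ε·F/W = 0.50 × 832.96 / 60000 m = 6.941e-03 mm/s.
R = 6.941e-03 × 3600 = 25.0 mm/hr.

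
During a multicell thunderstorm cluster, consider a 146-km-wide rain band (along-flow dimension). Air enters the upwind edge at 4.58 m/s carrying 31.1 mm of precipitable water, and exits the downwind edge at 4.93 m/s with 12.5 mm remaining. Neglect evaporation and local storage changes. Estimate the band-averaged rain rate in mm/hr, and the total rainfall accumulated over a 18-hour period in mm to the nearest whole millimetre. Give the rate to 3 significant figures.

Column moisture flux per unit crosswind length is F = V × PW.
Inflow: F_in = 4.58 × 31.1 = 142.438 mm·m/s
Outflow: F_out = 4.93 × 12.5 = 61.625 mm·m/s
Steady-state rate R = (F_in − F_out)/L = (142.438 − 61.625) / 146000 m = 5.535e-04 mm/s.
R = 5.535e-04 × 3600 = 1.99 mm/hr.
Over 18 h: total = 1.99 × 18 = 35.82 ≈ 36 mm.

R ≈ 1.99 mm/hr; total ≈ 36 mm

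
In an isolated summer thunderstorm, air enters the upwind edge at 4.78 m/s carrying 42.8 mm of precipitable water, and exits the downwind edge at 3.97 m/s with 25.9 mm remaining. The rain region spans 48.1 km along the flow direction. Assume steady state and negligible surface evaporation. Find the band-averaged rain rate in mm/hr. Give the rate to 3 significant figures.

Column moisture flux per unit crosswind length is F = V × PW.
Inflow: F_in = 4.78 × 42.8 = 204.584 mm·m/s
Outflow: F_out = 3.97 × 25.9 = 102.823 mm·m/s
Steady-state rate R = (F_in − F_out)/L = (204.584 − 102.823) / 48100 m = 2.116e-03 mm/s.
R = 2.116e-03 × 3600 = 7.62 mm/hr.

R ≈ 7.62 mm/hr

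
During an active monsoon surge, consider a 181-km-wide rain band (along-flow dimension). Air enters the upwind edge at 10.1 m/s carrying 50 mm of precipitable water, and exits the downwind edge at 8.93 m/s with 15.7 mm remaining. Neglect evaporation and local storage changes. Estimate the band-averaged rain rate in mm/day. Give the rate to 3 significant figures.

R ≈ 174 mm/day

Column moisture flux per unit crosswind length is F = V × PW.
Inflow: F_in = 10.1 × 50 = 505 mm·m/s
Outflow: F_out = 8.93 × 15.7 = 140.201 mm·m/s
Steady-state rate R = (F_in − F_out)/L = (505 − 140.201) / 181000 m = 2.015e-03 mm/s.
R = 2.015e-03 × 3600 × 24 = 174 mm/day.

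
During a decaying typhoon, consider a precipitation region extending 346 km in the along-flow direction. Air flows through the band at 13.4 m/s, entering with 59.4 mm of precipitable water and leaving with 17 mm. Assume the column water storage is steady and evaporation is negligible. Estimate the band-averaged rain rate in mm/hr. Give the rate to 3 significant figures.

Column moisture flux per unit crosswind length is F = V × PW.
Inflow: F_in = 13.4 × 59.4 = 795.96 mm·m/s
Outflow: F_out = 13.4 × 17 = 227.8 mm·m/s
Steady-state rate R = (F_in − F_out)/L = (795.96 − 227.8) / 346000 m = 1.642e-03 mm/s.
R = 1.642e-03 × 3600 = 5.91 mm/hr.

R ≈ 5.91 mm/hr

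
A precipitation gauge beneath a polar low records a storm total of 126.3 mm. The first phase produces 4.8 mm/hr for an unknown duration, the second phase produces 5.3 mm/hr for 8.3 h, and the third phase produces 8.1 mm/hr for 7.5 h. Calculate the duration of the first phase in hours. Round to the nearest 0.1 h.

Known phases: 5.3 × 8.3 + 8.1 × 7.5 = 43.99 + 60.75 = 104.74 mm.
Remaining depth = 126.3 − 104.74 = 21.56 mm.
Duration = 21.56 / 4.8 = 4.5 h.

duration ≈ 4.5 h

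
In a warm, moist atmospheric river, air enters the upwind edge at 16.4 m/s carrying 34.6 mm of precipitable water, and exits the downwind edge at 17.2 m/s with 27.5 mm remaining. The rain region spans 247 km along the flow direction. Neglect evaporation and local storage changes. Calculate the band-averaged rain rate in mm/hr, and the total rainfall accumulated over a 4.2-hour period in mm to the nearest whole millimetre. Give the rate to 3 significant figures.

R ≈ 1.38 mm/hr; total ≈ 6 mm

Column moisture flux per unit crosswind length is F = V × PW.
Inflow: F_in = 16.4 × 34.6 = 567.44 mm·m/s
Outflow: F_out = 17.2 × 27.5 = 473 mm·m/s
Steady-state rate R = (F_in − F_out)/L = (567.44 − 473) / 247000 m = 3.823e-04 mm/s.
R = 3.823e-04 × 3600 = 1.38 mm/hr.
Over 4.2 h: total = 1.38 × 4.2 = 5.796 ≈ 6 mm.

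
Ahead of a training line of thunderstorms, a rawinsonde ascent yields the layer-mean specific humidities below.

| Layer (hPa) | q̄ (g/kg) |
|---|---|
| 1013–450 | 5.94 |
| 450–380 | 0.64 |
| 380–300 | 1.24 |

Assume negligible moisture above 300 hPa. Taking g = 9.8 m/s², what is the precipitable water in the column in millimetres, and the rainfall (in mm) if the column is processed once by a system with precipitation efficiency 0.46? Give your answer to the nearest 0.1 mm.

Precipitable water is the column-integrated vapour mass per unit area: PW = (1/g) Σ q̄ Δp, with q in kg/kg and Δp in Pa (1 kg/m² of water = 1 mm).
Layer 1013–450 hPa: Δp = 563 hPa = 56300 Pa, q̄ = 0.00594 kg/kg → 0.00594 × 56300 / 9.8 = 34.12 mm
Layer 450–380 hPa: Δp = 70 hPa = 7000 Pa, q̄ = 0.00064 kg/kg → 0.00064 × 7000 / 9.8 = 0.46 mm
Layer 380–300 hPa: Δp = 80 hPa = 8000 Pa, q̄ = 0.00124 kg/kg → 0.00124 × 8000 / 9.8 = 1.01 mm
PW = 34.12 + 0.46 + 1.01 = 35.59 ≈ 35.6 mm.
Rainfall = ε × PW = 0.46 × 35.6 = 16.4 mm.

PW ≈ 35.6 mm; rainfall ≈ 16.4 mm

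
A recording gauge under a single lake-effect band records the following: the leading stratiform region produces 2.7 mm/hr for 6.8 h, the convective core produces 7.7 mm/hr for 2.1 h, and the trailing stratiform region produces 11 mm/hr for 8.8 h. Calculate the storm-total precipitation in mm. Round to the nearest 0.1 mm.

total ≈ 131.3 mm

Total = Σ Rᵢ Δtᵢ = 2.7 × 6.8 + 7.7 × 2.1 + 11 × 8.8
      = 18.36 + 16.17 + 96.8 = 131.3 mm.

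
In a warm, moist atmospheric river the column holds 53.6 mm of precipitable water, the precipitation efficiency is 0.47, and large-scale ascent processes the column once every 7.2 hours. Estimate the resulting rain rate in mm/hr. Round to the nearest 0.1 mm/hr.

Each overturning extracts ε × PW = 0.47 × 53.6 = 25.192 mm.
Rate = ε·PW / τ = 25.192 / 7.2 h = 3.5 mm/hr.

R ≈ 3.5 mm/hr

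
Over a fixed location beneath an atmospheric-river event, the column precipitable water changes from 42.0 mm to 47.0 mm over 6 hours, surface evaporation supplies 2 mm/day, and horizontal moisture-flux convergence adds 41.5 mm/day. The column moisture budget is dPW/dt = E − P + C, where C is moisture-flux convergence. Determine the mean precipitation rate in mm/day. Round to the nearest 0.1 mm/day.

P ≈ 23.5 mm/day

dPW/dt = (47.0 − 42.0) mm / (6/24 day) = +20.000 mm/day.
P = E + C − dPW/dt = 2 + (41.5) − (+20.000) = 23.5 mm/day.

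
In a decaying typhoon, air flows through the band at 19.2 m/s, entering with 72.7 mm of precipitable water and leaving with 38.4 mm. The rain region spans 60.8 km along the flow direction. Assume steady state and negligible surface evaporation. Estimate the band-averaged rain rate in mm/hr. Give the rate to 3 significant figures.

Column moisture flux per unit crosswind length is F = V × PW.
Inflow: F_in = 19.2 × 72.7 = 1395.84 mm·m/s
Outflow: F_out = 19.2 × 38.4 = 737.28 mm·m/s
Steady-state rate R = (F_in − F_out)/L = (1395.84 − 737.28) / 60800 m = 1.083e-02 mm/s.
R = 1.083e-02 × 3600 = 39.0 mm/hr.

R ≈ 39.0 mm/hr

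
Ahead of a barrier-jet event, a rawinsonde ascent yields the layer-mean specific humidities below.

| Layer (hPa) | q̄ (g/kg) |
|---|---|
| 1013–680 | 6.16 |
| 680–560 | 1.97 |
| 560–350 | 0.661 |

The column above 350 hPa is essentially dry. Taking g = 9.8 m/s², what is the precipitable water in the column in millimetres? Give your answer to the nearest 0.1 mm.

Precipitable water is the column-integrated vapour mass per unit area: PW = (1/g) Σ q̄ Δp, with q in kg/kg and Δp in Pa (1 kg/m² of water = 1 mm).
Layer 1013–680 hPa: Δp = 333 hPa = 33300 Pa, q̄ = 0.00616 kg/kg → 0.00616 × 33300 / 9.8 = 20.93 mm
Layer 680–560 hPa: Δp = 120 hPa = 12000 Pa, q̄ = 0.00197 kg/kg → 0.00197 × 12000 / 9.8 = 2.41 mm
Layer 560–350 hPa: Δp = 210 hPa = 21000 Pa, q̄ = 0.000661 kg/kg → 0.000661 × 21000 / 9.8 = 1.42 mm
PW = 20.93 + 2.41 + 1.42 = 24.76 ≈ 24.8 mm.

PW ≈ 24.8 mm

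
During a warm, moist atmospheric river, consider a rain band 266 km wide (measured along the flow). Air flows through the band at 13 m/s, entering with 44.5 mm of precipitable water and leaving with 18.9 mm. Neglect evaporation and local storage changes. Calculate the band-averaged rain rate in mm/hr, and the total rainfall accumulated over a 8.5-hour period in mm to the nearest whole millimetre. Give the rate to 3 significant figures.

R ≈ 4.50 mm/hr; total ≈ 38 mm

Column moisture flux per unit crosswind length is F = V × PW.
Inflow: F_in = 13 × 44.5 = 578.5 mm·m/s
Outflow: F_out = 13 × 18.9 = 245.7 mm·m/s
Steady-state rate R = (F_in − F_out)/L = (578.5 − 245.7) / 266000 m = 1.251e-03 mm/s.
R = 1.251e-03 × 3600 = 4.50 mm/hr.
Over 8.5 h: total = 4.50 × 8.5 = 38.25 ≈ 38 mm.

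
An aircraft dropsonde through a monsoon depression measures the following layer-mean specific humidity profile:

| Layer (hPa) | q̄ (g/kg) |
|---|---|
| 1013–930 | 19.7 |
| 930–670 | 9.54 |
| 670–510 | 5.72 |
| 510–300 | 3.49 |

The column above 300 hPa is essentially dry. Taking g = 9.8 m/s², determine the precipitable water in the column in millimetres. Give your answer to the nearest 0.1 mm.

PW ≈ 58.8 mm

Precipitable water is the column-integrated vapour mass per unit area: PW = (1/g) Σ q̄ Δp, with q in kg/kg and Δp in Pa (1 kg/m² of water = 1 mm).
Layer 1013–930 hPa: Δp = 83 hPa = 8300 Pa, q̄ = 0.0197 kg/kg → 0.0197 × 8300 / 9.8 = 16.68 mm
Layer 930–670 hPa: Δp = 260 hPa = 26000 Pa, q̄ = 0.00954 kg/kg → 0.00954 × 26000 / 9.8 = 25.31 mm
Layer 670–510 hPa: Δp = 160 hPa = 16000 Pa, q̄ = 0.00572 kg/kg → 0.00572 × 16000 / 9.8 = 9.34 mm
Layer 510–300 hPa: Δp = 210 hPa = 21000 Pa, q̄ = 0.00349 kg/kg → 0.00349 × 21000 / 9.8 = 7.48 mm
PW = 16.68 + 25.31 + 9.34 + 7.48 = 58.81 ≈ 58.8 mm.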